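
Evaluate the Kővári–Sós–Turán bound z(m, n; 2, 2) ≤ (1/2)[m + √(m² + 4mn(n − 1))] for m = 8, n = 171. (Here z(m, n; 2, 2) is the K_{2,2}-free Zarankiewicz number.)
z(8, 171; 2, 2) ≤ (1/2)[8 + √(8² + 4·8·171·170)] = (1/2)[8 + √930304] = 486.2613

Kővári–Sós–Turán: let r_1, ..., r_8 be the row sums and z = Σ r_i the total number of 1s. Each pair of columns can share at most one row with both entries 1 (else a 2×2 all-ones block appears), so Σ_i C(r_i, 2) ≤ C(171, 2) = 14535. By convexity Σ_i C(r_i, 2) ≥ 8·C(z/8, 2) = z(z − 8)/(2·8), giving z² − 8z − 8·171·170 ≤ 0 and hence z ≤ (1/2)[8 + √(64 + 4·232560)] = (1/2)[8 + √930304] ≈ (1/2)(8 + 964.5227) = 486.2613.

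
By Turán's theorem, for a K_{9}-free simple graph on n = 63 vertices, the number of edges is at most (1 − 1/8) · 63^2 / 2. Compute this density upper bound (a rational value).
Turán density bound = (7/8) · 63^2/2 = 27783/16 ≈ 1736.4375

Turán's theorem: ex(n, K_{r+1}) is achieved by the complete r-partite Turán graph T(n, r) with parts as balanced as possible, and is at most (1 − 1/r) · n^2/2. For r = 8, n = 63: the density bound is (7/8) · 3969/2 = 27783/16 ≈ 1736.4375. The integer-valued extremum is e(T(63, 8)) = 1736, which is strictly less than the density bound 27783/16 since 8 ∤ 63 (the parts of T(63, 8) cannot all be equal).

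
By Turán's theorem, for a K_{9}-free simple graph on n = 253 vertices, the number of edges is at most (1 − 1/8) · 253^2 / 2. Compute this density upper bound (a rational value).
Turán density bound = (7/8) · 253^2/2 = 448063/16 ≈ 28003.9375

Turán's theorem: ex(n, K_{r+1}) is achieved by the complete r-partite Turán graph T(n, r) with parts as balanced as possible, and is at most (1 − 1/r) · n^2/2. For r = 8, n = 253: the density bound is (7/8) · 64009/2 = 448063/16 ≈ 28003.9375. The integer-valued extremum is e(T(253, 8)) = 28003, which is strictly less than the density bound 448063/16 since 8 ∤ 253 (the parts of T(253, 8) cannot all be equal).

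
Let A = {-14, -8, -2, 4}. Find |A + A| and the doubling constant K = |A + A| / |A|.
K = |A + A| / |A| = 7/4

Enumerate A + A = {a + b : a, b ∈ A}. With |A| = 4, there are |A|^2 = 16 ordered sum pairs; collecting distinct values, A + A = {-28, -22, -16, -10, -4, 2, 8}, so |A + A| = 7. Thus K = 7/4. Here |A + A| = 2|A| − 1 = 7, the minimum possible — so K = 7/4 is minimal, which holds iff A is an arithmetic progression.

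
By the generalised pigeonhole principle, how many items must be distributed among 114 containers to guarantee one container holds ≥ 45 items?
n = (45 − 1)·114 + 1 = 5017

By the generalised pigeonhole principle, to guarantee some box contains ≥ r objects we need more than (r − 1) · k objects total. Threshold: n = (r − 1) · k + 1. With r = 45 and k = 114: n = 44 · 114 + 1 = 5016 + 1 = 5017. For n = 5016 = 44 · 114, we can put exactly 44 objects in every box, avoiding 45 in any single one — so 5017 is tight.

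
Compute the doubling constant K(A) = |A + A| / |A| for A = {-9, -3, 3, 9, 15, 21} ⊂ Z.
K = |A + A| / |A| = 11/6

Enumerate A + A = {a + b : a, b ∈ A}. With |A| = 6, there are |A|^2 = 36 ordered sum pairs; collecting distinct values, A + A = {-18, -12, -6, 0, 6, 12, 18, 24, 30, 36, 42}, so |A + A| = 11. Thus K = 11/6. Here |A + A| = 2|A| − 1 = 11, the minimum possible — so K = 11/6 is minimal, which holds iff A is an arithmetic progression.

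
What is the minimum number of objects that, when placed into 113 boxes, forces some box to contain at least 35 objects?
n = (35 − 1)·113 + 1 = 3843

By the generalised pigeonhole principle, to guarantee some box contains ≥ r objects we need more than (r − 1) · k objects total. Threshold: n = (r − 1) · k + 1. With r = 35 and k = 113: n = 34 · 113 + 1 = 3842 + 1 = 3843. For n = 3842 = 34 · 113, we can put exactly 34 objects in every box, avoiding 35 in any single one — so 3843 is tight.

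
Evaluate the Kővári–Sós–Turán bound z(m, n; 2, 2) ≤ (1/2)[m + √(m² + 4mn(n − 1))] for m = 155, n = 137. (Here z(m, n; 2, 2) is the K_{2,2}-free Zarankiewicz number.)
z(155, 137; 2, 2) ≤ (1/2)[155 + √(155² + 4·155·137·136)] = (1/2)[155 + √11575865] = 1778.6661

Kővári–Sós–Turán: let r_1, ..., r_155 be the row sums and z = Σ r_i the total number of 1s. Each pair of columns can share at most one row with both entries 1 (else a 2×2 all-ones block appears), so Σ_i C(r_i, 2) ≤ C(137, 2) = 9316. By convexity Σ_i C(r_i, 2) ≥ 155·C(z/155, 2) = z(z − 155)/(2·155), giving z² − 155z − 155·137·136 ≤ 0 and hence z ≤ (1/2)[155 + √(24025 + 4·2887960)] = (1/2)[155 + √11575865] ≈ (1/2)(155 + 3402.3323) = 1778.6661.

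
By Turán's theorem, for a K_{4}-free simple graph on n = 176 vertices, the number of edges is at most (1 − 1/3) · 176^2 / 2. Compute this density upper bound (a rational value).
Turán density bound = (2/3) · 176^2/2 = 30976/3 ≈ 10325.3333

Turán's theorem: ex(n, K_{r+1}) is achieved by the complete r-partite Turán graph T(n, r) with parts as balanced as possible, and is at most (1 − 1/r) · n^2/2. For r = 3, n = 176: the density bound is (2/3) · 30976/2 = 30976/3 ≈ 10325.3333. The integer-valued extremum is e(T(176, 3)) = 10325, which is strictly less than the density bound 30976/3 since 3 ∤ 176 (the parts of T(176, 3) cannot all be equal).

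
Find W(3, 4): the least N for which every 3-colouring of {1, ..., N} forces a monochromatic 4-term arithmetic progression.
W(3, 4) = 293

W(3, 4) = 293. The lower bound W(3, 4) > 292 comes from an explicit good 3-colouring of [1, 292]; the upper bound W(3, 4) ≤ 293 was verified by exhaustive search over 3-colourings of [1, 293].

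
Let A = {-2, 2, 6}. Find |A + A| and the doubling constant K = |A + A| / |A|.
K = |A + A| / |A| = 5/3

Enumerate A + A = {a + b : a, b ∈ A}. With |A| = 3, there are |A|^2 = 9 ordered sum pairs; collecting distinct values, A + A = {-4, 0, 4, 8, 12}, so |A + A| = 5. Thus K = 5/3. Here |A + A| = 2|A| − 1 = 5, the minimum possible — so K = 5/3 is minimal, which holds iff A is an arithmetic progression.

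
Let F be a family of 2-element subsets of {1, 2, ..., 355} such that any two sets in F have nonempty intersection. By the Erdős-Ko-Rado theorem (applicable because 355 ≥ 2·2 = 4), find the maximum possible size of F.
max |F| = C(354, 1) = 354

The Erdős-Ko-Rado theorem states: for n ≥ 2k, an intersecting family of k-subsets of an n-element set has size at most C(n − 1, k − 1), with equality for 'star' families {A ⊆ [n] : |A| = k, i ∈ A} (fix an element i). For n = 355, k = 2: C(354, 1) = 354.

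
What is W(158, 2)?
W(158, 2) = 158 + 1 = 159

A 2-term AP is any pair of integers, so a monochromatic 2-AP exists iff some colour is used at least twice. With 158 colours, the colouring i ↦ i on {1, ..., 158} uses each colour once, avoiding any monochromatic pair, so W(158, 2) > 158. For {1, ..., 159}, pigeonhole forces two integers of the same colour, which form a monochromatic 2-AP. Hence W(158, 2) = 159.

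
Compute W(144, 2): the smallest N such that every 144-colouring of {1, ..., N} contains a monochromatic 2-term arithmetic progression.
W(144, 2) = 144 + 1 = 145

A 2-term AP is any pair of integers, so a monochromatic 2-AP exists iff some colour is used at least twice. With 144 colours, the colouring i ↦ i on {1, ..., 144} uses each colour once, avoiding any monochromatic pair, so W(144, 2) > 144. For {1, ..., 145}, pigeonhole forces two integers of the same colour, which form a monochromatic 2-AP. Hence W(144, 2) = 145.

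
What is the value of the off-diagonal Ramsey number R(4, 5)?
R(4, 5) = 25

Lower bound: an explicit 2-colouring of K_{24} (typically a Paley-type or other structured construction) avoids a red K_4 and a blue K_5, showing R(4, 5) > 24.
Upper bound: the simple Erdős–Szekeres recurrence only gives R(4, 5) ≤ 32; the tight bound R(4, 5) ≤ 25 requires a sharper case analysis (or computer search) of 2-colourings of K_{25}.
Hence R(4, 5) = 25.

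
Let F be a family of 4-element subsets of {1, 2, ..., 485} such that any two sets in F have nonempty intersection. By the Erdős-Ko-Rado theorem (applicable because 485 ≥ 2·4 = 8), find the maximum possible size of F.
max |F| = C(484, 3) = 18779684

The Erdős-Ko-Rado theorem states: for n ≥ 2k, an intersecting family of k-subsets of an n-element set has size at most C(n − 1, k − 1), with equality for 'star' families {A ⊆ [n] : |A| = k, i ∈ A} (fix an element i). For n = 485, k = 4: C(484, 3) = 18779684.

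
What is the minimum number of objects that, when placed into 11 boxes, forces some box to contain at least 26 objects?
n = (26 − 1)·11 + 1 = 276

By the generalised pigeonhole principle, to guarantee some box contains ≥ r objects we need more than (r − 1) · k objects total. Threshold: n = (r − 1) · k + 1. With r = 26 and k = 11: n = 25 · 11 + 1 = 275 + 1 = 276. For n = 275 = 25 · 11, we can put exactly 25 objects in every box, avoiding 26 in any single one — so 276 is tight.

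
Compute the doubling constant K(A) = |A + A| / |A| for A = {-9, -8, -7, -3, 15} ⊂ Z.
K = |A + A| / |A| = 14/5

Enumerate A + A = {a + b : a, b ∈ A}. With |A| = 5, there are |A|^2 = 25 ordered sum pairs; collecting distinct values, A + A = {-18, -17, -16, -15, -14, -12, -11, -10, -6, 6, 7, 8, 12, 30}, so |A + A| = 14. Thus K = 14/5. For comparison, the minimum possible |A + A| over all 5-element sets is 2·5 − 1 = 9 (so min K = 9/5), attained only by arithmetic progressions.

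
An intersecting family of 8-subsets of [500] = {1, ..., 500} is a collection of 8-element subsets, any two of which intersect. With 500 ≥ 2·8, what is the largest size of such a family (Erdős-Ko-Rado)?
max |F| = C(499, 7) = 1465266040247724

The Erdős-Ko-Rado theorem states: for n ≥ 2k, an intersecting family of k-subsets of an n-element set has size at most C(n − 1, k − 1), with equality for 'star' families {A ⊆ [n] : |A| = k, i ∈ A} (fix an element i). For n = 500, k = 8: C(499, 7) = 1465266040247724.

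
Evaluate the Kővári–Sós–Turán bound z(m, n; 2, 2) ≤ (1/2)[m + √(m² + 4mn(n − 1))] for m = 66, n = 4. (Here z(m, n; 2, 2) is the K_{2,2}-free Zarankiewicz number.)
z(66, 4; 2, 2) ≤ (1/2)[66 + √(66² + 4·66·4·3)] = (1/2)[66 + √7524] = 76.3705

Kővári–Sós–Turán: let r_1, ..., r_66 be the row sums and z = Σ r_i the total number of 1s. Each pair of columns can share at most one row with both entries 1 (else a 2×2 all-ones block appears), so Σ_i C(r_i, 2) ≤ C(4, 2) = 6. By convexity Σ_i C(r_i, 2) ≥ 66·C(z/66, 2) = z(z − 66)/(2·66), giving z² − 66z − 66·4·3 ≤ 0 and hence z ≤ (1/2)[66 + √(4356 + 4·792)] = (1/2)[66 + √7524] ≈ (1/2)(66 + 86.741) = 76.3705.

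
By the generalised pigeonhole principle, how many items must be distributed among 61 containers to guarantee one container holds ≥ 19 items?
n = (19 − 1)·61 + 1 = 1099

By the generalised pigeonhole principle, to guarantee some box contains ≥ r objects we need more than (r − 1) · k objects total. Threshold: n = (r − 1) · k + 1. With r = 19 and k = 61: n = 18 · 61 + 1 = 1098 + 1 = 1099. For n = 1098 = 18 · 61, we can put exactly 18 objects in every box, avoiding 19 in any single one — so 1099 is tight.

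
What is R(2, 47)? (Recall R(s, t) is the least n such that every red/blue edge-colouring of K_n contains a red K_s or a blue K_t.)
R(2, 47) = 47

R(2, k) = k for all k ≥ 2: in a 2-colouring of K_k, either some edge is red (a red K_2) or all edges are blue (a blue K_k). And K_{46} coloured all-blue has no blue K_47, so R(2, 47) > 46. Hence R(2, 47) = 47.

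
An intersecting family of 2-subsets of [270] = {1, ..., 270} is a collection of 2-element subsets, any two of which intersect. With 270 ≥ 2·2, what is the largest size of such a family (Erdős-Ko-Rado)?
max |F| = C(269, 1) = 269

Erdős-Ko-Rado (1961): when n ≥ 2k, max |F| = C(n−1, k−1). The bound is attained by the star {A : i ∈ A} for any fixed i ∈ [n]. Here C(270−1, 2−1) = C(269, 1) = 269.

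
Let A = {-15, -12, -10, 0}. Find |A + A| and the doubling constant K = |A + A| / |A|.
K = |A + A| / |A| = 10/4 = 5/2

Enumerate A + A = {a + b : a, b ∈ A}. With |A| = 4, there are |A|^2 = 16 ordered sum pairs; collecting distinct values, A + A = {-30, -27, -25, -24, -22, -20, -15, -12, -10, 0}, so |A + A| = 10. Thus K = 10/4 = 5/2. For comparison, the minimum possible |A + A| over all 4-element sets is 2·4 − 1 = 7 (so min K = 7/4), attained only by arithmetic progressions.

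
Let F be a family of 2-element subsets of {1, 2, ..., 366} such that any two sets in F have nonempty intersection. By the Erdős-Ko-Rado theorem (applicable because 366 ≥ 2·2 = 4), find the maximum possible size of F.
max |F| = C(365, 1) = 365

The Erdős-Ko-Rado theorem states: for n ≥ 2k, an intersecting family of k-subsets of an n-element set has size at most C(n − 1, k − 1), with equality for 'star' families {A ⊆ [n] : |A| = k, i ∈ A} (fix an element i). For n = 366, k = 2: C(365, 1) = 365.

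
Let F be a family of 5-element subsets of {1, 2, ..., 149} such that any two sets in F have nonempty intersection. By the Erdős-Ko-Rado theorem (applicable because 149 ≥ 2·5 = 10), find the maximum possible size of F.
max |F| = C(148, 4) = 19190605

Erdős-Ko-Rado (1961): when n ≥ 2k, max |F| = C(n−1, k−1). The bound is attained by the star {A : i ∈ A} for any fixed i ∈ [n]. Here C(149−1, 5−1) = C(148, 4) = 19190605.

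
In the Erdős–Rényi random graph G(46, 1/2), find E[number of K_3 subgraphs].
E[# K_3] = C(46, 3) · (1/2)^C(3, 2) = 15180 / 2^3 = 3795/2 = 1897.5

For each 3-subset S of vertices (there are C(46, 3) = 15180 such S), let X_S = 1 if S induces a K_3 (all C(3, 2) = 3 edges present). Then P(X_S = 1) = (1/2)^3 = 1/8. By linearity of expectation, E[# K_3] = C(46, 3) · (1/2)^3 = 15180 / 8 = 3795/2 = 1897.5.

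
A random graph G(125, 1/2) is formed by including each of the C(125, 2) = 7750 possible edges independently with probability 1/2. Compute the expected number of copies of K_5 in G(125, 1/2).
E[# K_5] = C(125, 5) · (1/2)^C(5, 2) = 234531275 / 2^10 ≈ 229034.448242

For each 5-subset S of vertices (there are C(125, 5) = 234531275 such S), let X_S = 1 if S induces a K_5 (all C(5, 2) = 10 edges present). Then P(X_S = 1) = (1/2)^10 = 1/1024. By linearity of expectation, E[# K_5] = C(125, 5) · (1/2)^10 = 234531275 / 1024 ≈ 229034.448242.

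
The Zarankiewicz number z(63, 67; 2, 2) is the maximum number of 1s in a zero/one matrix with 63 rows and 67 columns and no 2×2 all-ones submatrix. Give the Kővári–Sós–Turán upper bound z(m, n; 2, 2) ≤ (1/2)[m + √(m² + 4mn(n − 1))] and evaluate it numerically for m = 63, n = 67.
z(63, 67; 2, 2) ≤ (1/2)[63 + √(63² + 4·63·67·66)] = (1/2)[63 + √1118313] = 560.2516

Kővári–Sós–Turán: let r_1, ..., r_63 be the row sums and z = Σ r_i the total number of 1s. Each pair of columns can share at most one row with both entries 1 (else a 2×2 all-ones block appears), so Σ_i C(r_i, 2) ≤ C(67, 2) = 2211. By convexity Σ_i C(r_i, 2) ≥ 63·C(z/63, 2) = z(z − 63)/(2·63), giving z² − 63z − 63·67·66 ≤ 0 and hence z ≤ (1/2)[63 + √(3969 + 4·278586)] = (1/2)[63 + √1118313] ≈ (1/2)(63 + 1057.5032) = 560.2516.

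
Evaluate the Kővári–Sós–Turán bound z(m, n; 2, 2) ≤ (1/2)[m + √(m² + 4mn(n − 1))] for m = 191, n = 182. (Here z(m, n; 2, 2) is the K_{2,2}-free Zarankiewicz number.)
z(191, 182; 2, 2) ≤ (1/2)[191 + √(191² + 4·191·182·181)] = (1/2)[191 + √25204169] = 2605.6877

Kővári–Sós–Turán: let r_1, ..., r_191 be the row sums and z = Σ r_i the total number of 1s. Each pair of columns can share at most one row with both entries 1 (else a 2×2 all-ones block appears), so Σ_i C(r_i, 2) ≤ C(182, 2) = 16471. By convexity Σ_i C(r_i, 2) ≥ 191·C(z/191, 2) = z(z − 191)/(2·191), giving z² − 191z − 191·182·181 ≤ 0 and hence z ≤ (1/2)[191 + √(36481 + 4·6291922)] = (1/2)[191 + √25204169] ≈ (1/2)(191 + 5020.3754) = 2605.6877.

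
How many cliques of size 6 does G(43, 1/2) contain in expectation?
E[# K_6] = C(43, 6) · (1/2)^C(6, 2) = 6096454 / 2^15 = 3048227/16384 ≈ 186.049011

For each 6-subset S of vertices (there are C(43, 6) = 6096454 such S), let X_S = 1 if S induces a K_6 (all C(6, 2) = 15 edges present). Then P(X_S = 1) = (1/2)^15 = 1/32768. By linearity of expectation, E[# K_6] = C(43, 6) · (1/2)^15 = 6096454 / 32768 = 3048227/16384 ≈ 186.049011.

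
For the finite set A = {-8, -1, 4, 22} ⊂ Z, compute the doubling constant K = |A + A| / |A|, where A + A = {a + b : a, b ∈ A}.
K = |A + A| / |A| = 10/4 = 5/2

Enumerate A + A = {a + b : a, b ∈ A}. With |A| = 4, there are |A|^2 = 16 ordered sum pairs; collecting distinct values, A + A = {-16, -9, -4, -2, 3, 8, 14, 21, 26, 44}, so |A + A| = 10. Thus K = 10/4 = 5/2. For comparison, the minimum possible |A + A| over all 4-element sets is 2·4 − 1 = 7 (so min K = 7/4), attained only by arithmetic progressions.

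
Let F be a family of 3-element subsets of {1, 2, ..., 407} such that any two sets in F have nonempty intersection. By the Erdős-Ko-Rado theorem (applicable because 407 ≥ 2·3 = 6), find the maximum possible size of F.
max |F| = C(406, 2) = 82215

The Erdős-Ko-Rado theorem states: for n ≥ 2k, an intersecting family of k-subsets of an n-element set has size at most C(n − 1, k − 1), with equality for 'star' families {A ⊆ [n] : |A| = k, i ∈ A} (fix an element i). For n = 407, k = 3: C(406, 2) = 82215.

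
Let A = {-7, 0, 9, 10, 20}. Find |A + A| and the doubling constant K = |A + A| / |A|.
K = |A + A| / |A| = 14/5

Enumerate A + A = {a + b : a, b ∈ A}. With |A| = 5, there are |A|^2 = 25 ordered sum pairs; collecting distinct values, A + A = {-14, -7, 0, 2, 3, 9, 10, 13, 18, 19, 20, 29, 30, 40}, so |A + A| = 14. Thus K = 14/5. For comparison, the minimum possible |A + A| over all 5-element sets is 2·5 − 1 = 9 (so min K = 9/5), attained only by arithmetic progressions.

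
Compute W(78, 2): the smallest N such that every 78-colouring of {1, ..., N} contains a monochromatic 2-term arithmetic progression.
W(78, 2) = 78 + 1 = 79

A 2-term AP is any pair of integers, so a monochromatic 2-AP exists iff some colour is used at least twice. With 78 colours, the colouring i ↦ i on {1, ..., 78} uses each colour once, avoiding any monochromatic pair, so W(78, 2) > 78. For {1, ..., 79}, pigeonhole forces two integers of the same colour, which form a monochromatic 2-AP. Hence W(78, 2) = 79.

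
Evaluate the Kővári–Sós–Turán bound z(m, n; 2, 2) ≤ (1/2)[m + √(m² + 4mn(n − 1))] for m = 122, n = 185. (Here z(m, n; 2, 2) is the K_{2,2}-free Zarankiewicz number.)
z(122, 185; 2, 2) ≤ (1/2)[122 + √(122² + 4·122·185·184)] = (1/2)[122 + √16626404] = 2099.7744

Kővári–Sós–Turán: let r_1, ..., r_122 be the row sums and z = Σ r_i the total number of 1s. Each pair of columns can share at most one row with both entries 1 (else a 2×2 all-ones block appears), so Σ_i C(r_i, 2) ≤ C(185, 2) = 17020. By convexity Σ_i C(r_i, 2) ≥ 122·C(z/122, 2) = z(z − 122)/(2·122), giving z² − 122z − 122·185·184 ≤ 0 and hence z ≤ (1/2)[122 + √(14884 + 4·4152880)] = (1/2)[122 + √16626404] ≈ (1/2)(122 + 4077.5488) = 2099.7744.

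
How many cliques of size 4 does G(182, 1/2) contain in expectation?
E[# K_4] = C(182, 4) · (1/2)^C(4, 2) = 44224635 / 2^6 = 691009.921875

For each 4-subset S of vertices (there are C(182, 4) = 44224635 such S), let X_S = 1 if S induces a K_4 (all C(4, 2) = 6 edges present). Then P(X_S = 1) = (1/2)^6 = 1/64. By linearity of expectation, E[# K_4] = C(182, 4) · (1/2)^6 = 44224635 / 64 = 691009.921875.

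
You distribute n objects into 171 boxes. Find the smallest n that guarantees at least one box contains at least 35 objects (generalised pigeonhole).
n = (35 − 1)·171 + 1 = 5815

By the generalised pigeonhole principle, to guarantee some box contains ≥ r objects we need more than (r − 1) · k objects total. Threshold: n = (r − 1) · k + 1. With r = 35 and k = 171: n = 34 · 171 + 1 = 5814 + 1 = 5815. For n = 5814 = 34 · 171, we can put exactly 34 objects in every box, avoiding 35 in any single one — so 5815 is tight.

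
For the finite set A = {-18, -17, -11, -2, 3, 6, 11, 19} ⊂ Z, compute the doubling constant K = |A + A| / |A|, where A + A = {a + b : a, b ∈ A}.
K = |A + A| / |A| = 32/8 = 4

Enumerate A + A = {a + b : a, b ∈ A}. With |A| = 8, there are |A|^2 = 64 ordered sum pairs; collecting distinct values, A + A = {-36, -35, -34, -29, -28, -22, -20, -19, -15, -14, -13, -12, -11, -8, -7, -6, -5, -4, 0, 1, 2, 4, 6, 8, 9, 12, 14, 17, 22, 25, 30, 38}, so |A + A| = 32. Thus K = 32/8 = 4. For comparison, the minimum possible |A + A| over all 8-element sets is 2·8 − 1 = 15 (so min K = 15/8), attained only by arithmetic progressions.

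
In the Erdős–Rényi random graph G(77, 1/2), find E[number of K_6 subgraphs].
E[# K_6] = C(77, 6) · (1/2)^C(6, 2) = 237093780 / 2^15 = 59273445/8192 ≈ 7235.527954

For each 6-subset S of vertices (there are C(77, 6) = 237093780 such S), let X_S = 1 if S induces a K_6 (all C(6, 2) = 15 edges present). Then P(X_S = 1) = (1/2)^15 = 1/32768. By linearity of expectation, E[# K_6] = C(77, 6) · (1/2)^15 = 237093780 / 32768 = 59273445/8192 ≈ 7235.527954.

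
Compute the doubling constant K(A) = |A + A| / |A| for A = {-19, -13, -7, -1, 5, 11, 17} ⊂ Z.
K = |A + A| / |A| = 13/7

Enumerate A + A = {a + b : a, b ∈ A}. With |A| = 7, there are |A|^2 = 49 ordered sum pairs; collecting distinct values, A + A = {-38, -32, -26, -20, -14, -8, -2, 4, 10, 16, 22, 28, 34}, so |A + A| = 13. Thus K = 13/7. Here |A + A| = 2|A| − 1 = 13, the minimum possible — so K = 13/7 is minimal, which holds iff A is an arithmetic progression.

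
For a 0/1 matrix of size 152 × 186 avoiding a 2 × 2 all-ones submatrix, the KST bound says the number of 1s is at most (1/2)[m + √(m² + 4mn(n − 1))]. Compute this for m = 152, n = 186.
z(152, 186; 2, 2) ≤ (1/2)[152 + √(152² + 4·152·186·185)] = (1/2)[152 + √20944384] = 2364.2517

Kővári–Sós–Turán: let r_1, ..., r_152 be the row sums and z = Σ r_i the total number of 1s. Each pair of columns can share at most one row with both entries 1 (else a 2×2 all-ones block appears), so Σ_i C(r_i, 2) ≤ C(186, 2) = 17205. By convexity Σ_i C(r_i, 2) ≥ 152·C(z/152, 2) = z(z − 152)/(2·152), giving z² − 152z − 152·186·185 ≤ 0 and hence z ≤ (1/2)[152 + √(23104 + 4·5230320)] = (1/2)[152 + √20944384] ≈ (1/2)(152 + 4576.5035) = 2364.2517.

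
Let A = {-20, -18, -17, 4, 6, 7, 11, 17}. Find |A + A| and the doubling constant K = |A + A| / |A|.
K = |A + A| / |A| = 33/8

Enumerate A + A = {a + b : a, b ∈ A}. With |A| = 8, there are |A|^2 = 64 ordered sum pairs; collecting distinct values, A + A = {-40, -38, -37, -36, -35, -34, -16, -14, -13, -12, -11, -10, -9, -7, -6, -3, -1, 0, 8, 10, 11, 12, 13, 14, 15, 17, 18, 21, 22, 23, 24, 28, 34}, so |A + A| = 33. Thus K = 33/8. For comparison, the minimum possible |A + A| over all 8-element sets is 2·8 − 1 = 15 (so min K = 15/8), attained only by arithmetic progressions.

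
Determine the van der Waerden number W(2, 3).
W(2, 3) = 9

Lower bound: the 2-colouring RRBBRRBB of {1, ..., 8} (R at positions {1, 2, 5, 6}, B at {3, 4, 7, 8}) contains no monochromatic 3-term AP, so W(2, 3) > 8. Upper bound: a case analysis on any 2-colouring of {1, ..., 9} forces such an AP. Hence W(2, 3) = 9.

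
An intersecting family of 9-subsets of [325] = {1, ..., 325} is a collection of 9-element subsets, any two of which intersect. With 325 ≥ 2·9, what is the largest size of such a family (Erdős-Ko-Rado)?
max |F| = C(324, 8) = 2760672930113736

Erdős-Ko-Rado (1961): when n ≥ 2k, max |F| = C(n−1, k−1). The bound is attained by the star {A : i ∈ A} for any fixed i ∈ [n]. Here C(325−1, 9−1) = C(324, 8) = 2760672930113736.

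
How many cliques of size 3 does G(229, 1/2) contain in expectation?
E[# K_3] = C(229, 3) · (1/2)^C(3, 2) = 1975354 / 2^3 = 987677/4 = 246919.25

For each 3-subset S of vertices (there are C(229, 3) = 1975354 such S), let X_S = 1 if S induces a K_3 (all C(3, 2) = 3 edges present). Then P(X_S = 1) = (1/2)^3 = 1/8. By linearity of expectation, E[# K_3] = C(229, 3) · (1/2)^3 = 1975354 / 8 = 987677/4 = 246919.25.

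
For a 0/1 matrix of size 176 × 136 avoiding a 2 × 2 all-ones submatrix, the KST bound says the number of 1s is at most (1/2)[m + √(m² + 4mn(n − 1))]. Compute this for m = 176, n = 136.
z(176, 136; 2, 2) ≤ (1/2)[176 + √(176² + 4·176·136·135)] = (1/2)[176 + √12956416] = 1887.7511

Kővári–Sós–Turán: let r_1, ..., r_176 be the row sums and z = Σ r_i the total number of 1s. Each pair of columns can share at most one row with both entries 1 (else a 2×2 all-ones block appears), so Σ_i C(r_i, 2) ≤ C(136, 2) = 9180. By convexity Σ_i C(r_i, 2) ≥ 176·C(z/176, 2) = z(z − 176)/(2·176), giving z² − 176z − 176·136·135 ≤ 0 and hence z ≤ (1/2)[176 + √(30976 + 4·3231360)] = (1/2)[176 + √12956416] ≈ (1/2)(176 + 3599.5022) = 1887.7511.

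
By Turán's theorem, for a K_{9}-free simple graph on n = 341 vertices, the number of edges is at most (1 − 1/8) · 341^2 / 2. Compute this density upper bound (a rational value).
Turán density bound = (7/8) · 341^2/2 = 813967/16 ≈ 50872.9375

Turán's theorem: ex(n, K_{r+1}) is achieved by the complete r-partite Turán graph T(n, r) with parts as balanced as possible, and is at most (1 − 1/r) · n^2/2. For r = 8, n = 341: the density bound is (7/8) · 116281/2 = 813967/16 ≈ 50872.9375. The integer-valued extremum is e(T(341, 8)) = 50872, which is strictly less than the density bound 813967/16 since 8 ∤ 341 (the parts of T(341, 8) cannot all be equal).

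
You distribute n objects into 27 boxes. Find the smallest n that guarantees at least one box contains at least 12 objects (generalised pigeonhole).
n = (12 − 1)·27 + 1 = 298

By the generalised pigeonhole principle, to guarantee some box contains ≥ r objects we need more than (r − 1) · k objects total. Threshold: n = (r − 1) · k + 1. With r = 12 and k = 27: n = 11 · 27 + 1 = 297 + 1 = 298. For n = 297 = 11 · 27, we can put exactly 11 objects in every box, avoiding 12 in any single one — so 298 is tight.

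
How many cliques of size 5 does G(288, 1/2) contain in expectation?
E[# K_5] = C(288, 5) · (1/2)^C(5, 2) = 15944920992 / 2^10 = 498278781/32 = 15571211.90625

For each 5-subset S of vertices (there are C(288, 5) = 15944920992 such S), let X_S = 1 if S induces a K_5 (all C(5, 2) = 10 edges present). Then P(X_S = 1) = (1/2)^10 = 1/1024. By linearity of expectation, E[# K_5] = C(288, 5) · (1/2)^10 = 15944920992 / 1024 = 498278781/32 = 15571211.90625.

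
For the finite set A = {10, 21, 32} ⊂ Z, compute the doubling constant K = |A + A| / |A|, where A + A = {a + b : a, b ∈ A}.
K = |A + A| / |A| = 5/3

Enumerate A + A = {a + b : a, b ∈ A}. With |A| = 3, there are |A|^2 = 9 ordered sum pairs; collecting distinct values, A + A = {20, 31, 42, 53, 64}, so |A + A| = 5. Thus K = 5/3. Here |A + A| = 2|A| − 1 = 5, the minimum possible — so K = 5/3 is minimal, which holds iff A is an arithmetic progression.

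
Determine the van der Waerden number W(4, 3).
W(4, 3) = 76

This is a classical value, W(4, 3) = 76, established by combining an explicit 4-colouring of {1, ..., 75} with no monochromatic 3-AP (giving the lower bound W(4, 3) > 75) and a finite case analysis / exhaustive computer search showing every 4-colouring of {1, ..., 76} has such an AP.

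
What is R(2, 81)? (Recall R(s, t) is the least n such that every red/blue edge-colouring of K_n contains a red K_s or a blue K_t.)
R(2, 81) = 81

R(2, k) = k for all k ≥ 2: in a 2-colouring of K_k, either some edge is red (a red K_2) or all edges are blue (a blue K_k). And K_{80} coloured all-blue has no blue K_81, so R(2, 81) > 80. Hence R(2, 81) = 81.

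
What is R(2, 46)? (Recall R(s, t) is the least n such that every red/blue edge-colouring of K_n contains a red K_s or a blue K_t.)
R(2, 46) = 46

R(2, k) = k for all k ≥ 2: in a 2-colouring of K_k, either some edge is red (a red K_2) or all edges are blue (a blue K_k). And K_{45} coloured all-blue has no blue K_46, so R(2, 46) > 45. Hence R(2, 46) = 46.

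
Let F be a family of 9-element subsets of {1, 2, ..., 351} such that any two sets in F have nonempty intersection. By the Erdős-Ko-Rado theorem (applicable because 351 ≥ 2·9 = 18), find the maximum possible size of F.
max |F| = C(350, 8) = 5152635520761925

The Erdős-Ko-Rado theorem states: for n ≥ 2k, an intersecting family of k-subsets of an n-element set has size at most C(n − 1, k − 1), with equality for 'star' families {A ⊆ [n] : |A| = k, i ∈ A} (fix an element i). For n = 351, k = 9: C(350, 8) = 5152635520761925.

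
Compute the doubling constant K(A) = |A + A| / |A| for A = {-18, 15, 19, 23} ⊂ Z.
K = |A + A| / |A| = 9/4

Enumerate A + A = {a + b : a, b ∈ A}. With |A| = 4, there are |A|^2 = 16 ordered sum pairs; collecting distinct values, A + A = {-36, -3, 1, 5, 30, 34, 38, 42, 46}, so |A + A| = 9. Thus K = 9/4. For comparison, the minimum possible |A + A| over all 4-element sets is 2·4 − 1 = 7 (so min K = 7/4), attained only by arithmetic progressions.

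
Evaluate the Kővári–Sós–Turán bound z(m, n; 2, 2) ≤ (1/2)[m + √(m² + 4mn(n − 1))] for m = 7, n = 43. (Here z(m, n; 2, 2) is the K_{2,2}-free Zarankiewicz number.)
z(7, 43; 2, 2) ≤ (1/2)[7 + √(7² + 4·7·43·42)] = (1/2)[7 + √50617] = 115.9911

Kővári–Sós–Turán: let r_1, ..., r_7 be the row sums and z = Σ r_i the total number of 1s. Each pair of columns can share at most one row with both entries 1 (else a 2×2 all-ones block appears), so Σ_i C(r_i, 2) ≤ C(43, 2) = 903. By convexity Σ_i C(r_i, 2) ≥ 7·C(z/7, 2) = z(z − 7)/(2·7), giving z² − 7z − 7·43·42 ≤ 0 and hence z ≤ (1/2)[7 + √(49 + 4·12642)] = (1/2)[7 + √50617] ≈ (1/2)(7 + 224.9822) = 115.9911.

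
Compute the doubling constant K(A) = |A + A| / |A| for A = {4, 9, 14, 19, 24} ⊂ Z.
K = |A + A| / |A| = 9/5

Enumerate A + A = {a + b : a, b ∈ A}. With |A| = 5, there are |A|^2 = 25 ordered sum pairs; collecting distinct values, A + A = {8, 13, 18, 23, 28, 33, 38, 43, 48}, so |A + A| = 9. Thus K = 9/5. Here |A + A| = 2|A| − 1 = 9, the minimum possible — so K = 9/5 is minimal, which holds iff A is an arithmetic progression.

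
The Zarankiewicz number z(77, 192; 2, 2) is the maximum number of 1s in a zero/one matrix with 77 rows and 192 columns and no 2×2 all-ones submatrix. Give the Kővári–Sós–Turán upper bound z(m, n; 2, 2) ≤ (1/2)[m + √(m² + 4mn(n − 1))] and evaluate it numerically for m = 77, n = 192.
z(77, 192; 2, 2) ≤ (1/2)[77 + √(77² + 4·77·192·191)] = (1/2)[77 + √11300905] = 1719.3409

Kővári–Sós–Turán: let r_1, ..., r_77 be the row sums and z = Σ r_i the total number of 1s. Each pair of columns can share at most one row with both entries 1 (else a 2×2 all-ones block appears), so Σ_i C(r_i, 2) ≤ C(192, 2) = 18336. By convexity Σ_i C(r_i, 2) ≥ 77·C(z/77, 2) = z(z − 77)/(2·77), giving z² − 77z − 77·192·191 ≤ 0 and hence z ≤ (1/2)[77 + √(5929 + 4·2823744)] = (1/2)[77 + √11300905] ≈ (1/2)(77 + 3361.6819) = 1719.3409.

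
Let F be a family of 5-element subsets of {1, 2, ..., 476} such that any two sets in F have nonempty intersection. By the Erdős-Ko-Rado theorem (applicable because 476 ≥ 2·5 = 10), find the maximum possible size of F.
max |F| = C(475, 4) = 2094420350

Erdős-Ko-Rado (1961): when n ≥ 2k, max |F| = C(n−1, k−1). The bound is attained by the star {A : i ∈ A} for any fixed i ∈ [n]. Here C(476−1, 5−1) = C(475, 4) = 2094420350.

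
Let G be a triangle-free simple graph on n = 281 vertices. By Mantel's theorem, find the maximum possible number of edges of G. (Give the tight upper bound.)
ex(281, K_3) = ⌊281^2/4⌋ = 19740

Mantel (1907): a triangle-free graph on n vertices has at most ⌊n^2/4⌋ edges, with equality for the complete bipartite graph K_{⌊n/2⌋, ⌈n/2⌉}. For n = 281: ⌊281^2/4⌋ = ⌊78961/4⌋ = 19740. The extremal graph is K_{140, 141}, which has 140·141 = 19740 edges.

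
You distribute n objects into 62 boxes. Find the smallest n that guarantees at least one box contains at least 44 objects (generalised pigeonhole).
n = (44 − 1)·62 + 1 = 2667

By the generalised pigeonhole principle, to guarantee some box contains ≥ r objects we need more than (r − 1) · k objects total. Threshold: n = (r − 1) · k + 1. With r = 44 and k = 62: n = 43 · 62 + 1 = 2666 + 1 = 2667. For n = 2666 = 43 · 62, we can put exactly 43 objects in every box, avoiding 44 in any single one — so 2667 is tight.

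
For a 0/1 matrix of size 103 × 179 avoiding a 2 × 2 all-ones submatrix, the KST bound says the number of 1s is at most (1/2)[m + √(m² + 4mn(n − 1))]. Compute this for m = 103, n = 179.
z(103, 179; 2, 2) ≤ (1/2)[103 + √(103² + 4·103·179·178)] = (1/2)[103 + √13137753] = 1863.8019

Kővári–Sós–Turán: let r_1, ..., r_103 be the row sums and z = Σ r_i the total number of 1s. Each pair of columns can share at most one row with both entries 1 (else a 2×2 all-ones block appears), so Σ_i C(r_i, 2) ≤ C(179, 2) = 15931. By convexity Σ_i C(r_i, 2) ≥ 103·C(z/103, 2) = z(z − 103)/(2·103), giving z² − 103z − 103·179·178 ≤ 0 and hence z ≤ (1/2)[103 + √(10609 + 4·3281786)] = (1/2)[103 + √13137753] ≈ (1/2)(103 + 3624.6038) = 1863.8019.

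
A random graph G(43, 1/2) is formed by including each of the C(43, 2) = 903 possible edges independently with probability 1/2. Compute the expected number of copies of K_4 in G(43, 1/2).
E[# K_4] = C(43, 4) · (1/2)^C(4, 2) = 123410 / 2^6 = 61705/32 = 1928.28125

For each 4-subset S of vertices (there are C(43, 4) = 123410 such S), let X_S = 1 if S induces a K_4 (all C(4, 2) = 6 edges present). Then P(X_S = 1) = (1/2)^6 = 1/64. By linearity of expectation, E[# K_4] = C(43, 4) · (1/2)^6 = 123410 / 64 = 61705/32 = 1928.28125.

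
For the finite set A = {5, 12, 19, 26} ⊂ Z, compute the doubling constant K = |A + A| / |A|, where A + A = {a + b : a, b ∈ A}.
K = |A + A| / |A| = 7/4

Enumerate A + A = {a + b : a, b ∈ A}. With |A| = 4, there are |A|^2 = 16 ordered sum pairs; collecting distinct values, A + A = {10, 17, 24, 31, 38, 45, 52}, so |A + A| = 7. Thus K = 7/4. Here |A + A| = 2|A| − 1 = 7, the minimum possible — so K = 7/4 is minimal, which holds iff A is an arithmetic progression.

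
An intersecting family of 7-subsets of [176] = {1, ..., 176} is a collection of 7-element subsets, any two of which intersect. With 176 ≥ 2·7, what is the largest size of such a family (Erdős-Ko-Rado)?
max |F| = C(175, 6) = 36582584325

The Erdős-Ko-Rado theorem states: for n ≥ 2k, an intersecting family of k-subsets of an n-element set has size at most C(n − 1, k − 1), with equality for 'star' families {A ⊆ [n] : |A| = k, i ∈ A} (fix an element i). For n = 176, k = 7: C(175, 6) = 36582584325.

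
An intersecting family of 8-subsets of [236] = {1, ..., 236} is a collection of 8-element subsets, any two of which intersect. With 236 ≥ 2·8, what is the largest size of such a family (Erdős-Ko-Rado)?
max |F| = C(235, 7) = 7175834063970

The Erdős-Ko-Rado theorem states: for n ≥ 2k, an intersecting family of k-subsets of an n-element set has size at most C(n − 1, k − 1), with equality for 'star' families {A ⊆ [n] : |A| = k, i ∈ A} (fix an element i). For n = 236, k = 8: C(235, 7) = 7175834063970.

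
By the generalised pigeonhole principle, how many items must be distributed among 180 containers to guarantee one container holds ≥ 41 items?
n = (41 − 1)·180 + 1 = 7201

By the generalised pigeonhole principle, to guarantee some box contains ≥ r objects we need more than (r − 1) · k objects total. Threshold: n = (r − 1) · k + 1. With r = 41 and k = 180: n = 40 · 180 + 1 = 7200 + 1 = 7201. For n = 7200 = 40 · 180, we can put exactly 40 objects in every box, avoiding 41 in any single one — so 7201 is tight.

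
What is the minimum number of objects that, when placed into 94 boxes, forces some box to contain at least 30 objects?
n = (30 − 1)·94 + 1 = 2727

By the generalised pigeonhole principle, to guarantee some box contains ≥ r objects we need more than (r − 1) · k objects total. Threshold: n = (r − 1) · k + 1. With r = 30 and k = 94: n = 29 · 94 + 1 = 2726 + 1 = 2727. For n = 2726 = 29 · 94, we can put exactly 29 objects in every box, avoiding 30 in any single one — so 2727 is tight.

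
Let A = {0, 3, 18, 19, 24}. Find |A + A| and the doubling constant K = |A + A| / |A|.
K = |A + A| / |A| = 15/5 = 3

Enumerate A + A = {a + b : a, b ∈ A}. With |A| = 5, there are |A|^2 = 25 ordered sum pairs; collecting distinct values, A + A = {0, 3, 6, 18, 19, 21, 22, 24, 27, 36, 37, 38, 42, 43, 48}, so |A + A| = 15. Thus K = 15/5 = 3. For comparison, the minimum possible |A + A| over all 5-element sets is 2·5 − 1 = 9 (so min K = 9/5), attained only by arithmetic progressions.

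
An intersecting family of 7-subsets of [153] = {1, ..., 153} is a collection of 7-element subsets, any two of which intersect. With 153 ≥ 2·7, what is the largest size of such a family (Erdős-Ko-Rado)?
max |F| = C(152, 6) = 15500461060

The Erdős-Ko-Rado theorem states: for n ≥ 2k, an intersecting family of k-subsets of an n-element set has size at most C(n − 1, k − 1), with equality for 'star' families {A ⊆ [n] : |A| = k, i ∈ A} (fix an element i). For n = 153, k = 7: C(152, 6) = 15500461060.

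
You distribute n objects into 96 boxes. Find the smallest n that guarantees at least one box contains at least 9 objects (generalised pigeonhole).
n = (9 − 1)·96 + 1 = 769

By the generalised pigeonhole principle, to guarantee some box contains ≥ r objects we need more than (r − 1) · k objects total. Threshold: n = (r − 1) · k + 1. With r = 9 and k = 96: n = 8 · 96 + 1 = 768 + 1 = 769. For n = 768 = 8 · 96, we can put exactly 8 objects in every box, avoiding 9 in any single one — so 769 is tight.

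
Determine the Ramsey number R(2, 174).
R(2, 174) = 174

R(2, k) = k for all k ≥ 2: in a 2-colouring of K_k, either some edge is red (a red K_2) or all edges are blue (a blue K_k). And K_{173} coloured all-blue has no blue K_174, so R(2, 174) > 173. Hence R(2, 174) = 174.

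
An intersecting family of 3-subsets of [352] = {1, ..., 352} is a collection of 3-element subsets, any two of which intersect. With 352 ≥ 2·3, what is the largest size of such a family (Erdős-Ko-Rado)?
max |F| = C(351, 2) = 61425

The Erdős-Ko-Rado theorem states: for n ≥ 2k, an intersecting family of k-subsets of an n-element set has size at most C(n − 1, k − 1), with equality for 'star' families {A ⊆ [n] : |A| = k, i ∈ A} (fix an element i). For n = 352, k = 3: C(351, 2) = 61425.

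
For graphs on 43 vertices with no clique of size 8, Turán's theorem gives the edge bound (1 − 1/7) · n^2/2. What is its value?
Turán density bound = (6/7) · 43^2/2 = 5547/7 ≈ 792.4286

Turán's theorem: ex(n, K_{r+1}) is achieved by the complete r-partite Turán graph T(n, r) with parts as balanced as possible, and is at most (1 − 1/r) · n^2/2. For r = 7, n = 43: the density bound is (6/7) · 1849/2 = 5547/7 ≈ 792.4286. The integer-valued extremum is e(T(43, 7)) = 792, which is strictly less than the density bound 5547/7 since 7 ∤ 43 (the parts of T(43, 7) cannot all be equal).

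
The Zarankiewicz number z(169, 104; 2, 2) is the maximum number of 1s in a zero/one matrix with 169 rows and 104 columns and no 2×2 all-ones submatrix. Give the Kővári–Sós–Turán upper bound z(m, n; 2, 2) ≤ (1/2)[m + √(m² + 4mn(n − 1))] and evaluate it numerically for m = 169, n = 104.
z(169, 104; 2, 2) ≤ (1/2)[169 + √(169² + 4·169·104·103)] = (1/2)[169 + √7269873] = 1432.6351

Kővári–Sós–Turán: let r_1, ..., r_169 be the row sums and z = Σ r_i the total number of 1s. Each pair of columns can share at most one row with both entries 1 (else a 2×2 all-ones block appears), so Σ_i C(r_i, 2) ≤ C(104, 2) = 5356. By convexity Σ_i C(r_i, 2) ≥ 169·C(z/169, 2) = z(z − 169)/(2·169), giving z² − 169z − 169·104·103 ≤ 0 and hence z ≤ (1/2)[169 + √(28561 + 4·1810328)] = (1/2)[169 + √7269873] ≈ (1/2)(169 + 2696.2702) = 1432.6351.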